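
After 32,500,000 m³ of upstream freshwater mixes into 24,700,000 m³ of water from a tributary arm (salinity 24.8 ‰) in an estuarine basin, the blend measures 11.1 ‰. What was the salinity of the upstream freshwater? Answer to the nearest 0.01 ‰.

Salt balance: 24,700,000×24.8 + 32,500,000×S = 57,200,000×11.1
612,560,000 + 32,500,000·S = 634,920,000
S = (634,920,000 − 612,560,000) / 32,500,000 = 0.688 ‰

0.69 ‰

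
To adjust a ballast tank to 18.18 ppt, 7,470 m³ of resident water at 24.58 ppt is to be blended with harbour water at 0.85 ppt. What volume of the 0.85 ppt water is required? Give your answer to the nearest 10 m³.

2760 m³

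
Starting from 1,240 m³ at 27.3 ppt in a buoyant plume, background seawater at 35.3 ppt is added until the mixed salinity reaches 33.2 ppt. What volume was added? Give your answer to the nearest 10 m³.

Salt balance: 1,240×27.3 + V×35.3 = (1,240+V)×33.2
33,852 + 35.3V = 41,168 + 33.2V
7,316 = 2.1V
V = 3,483.81 m³

3480 m³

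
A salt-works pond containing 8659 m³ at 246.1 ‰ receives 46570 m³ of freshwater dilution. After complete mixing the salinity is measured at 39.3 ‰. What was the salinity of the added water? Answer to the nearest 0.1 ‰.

Salt balance: 8,659×246.1 + 46,570×S = 55,229×39.3
2,130,979.9 + 46,570·S = 2,170,499.7
S = (2,170,499.7 − 2,130,979.9) / 46,570 = 0.8486 ‰

0.8 ‰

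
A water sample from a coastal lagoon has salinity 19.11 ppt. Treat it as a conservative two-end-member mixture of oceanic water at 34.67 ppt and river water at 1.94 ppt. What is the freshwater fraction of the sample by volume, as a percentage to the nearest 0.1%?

47.5%

Let f be the freshwater fraction. Salt balance per unit volume:
f×1.94 + (1−f)×34.67 = 19.11
f = (34.67 − 19.11) / (34.67 − 1.94) = 15.56/32.73 = 0.4754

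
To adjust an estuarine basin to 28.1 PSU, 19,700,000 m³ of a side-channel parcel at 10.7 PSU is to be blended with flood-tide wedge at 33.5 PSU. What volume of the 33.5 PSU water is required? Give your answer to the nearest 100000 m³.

63500000 m³

Salt balance: 19,700,000×10.7 + V×33.5 = (19,700,000+V)×28.1
210,790,000 + 33.5V = 553,570,000 + 28.1V
342,780,000 = 5.4V
V = 63,477,777.78 m³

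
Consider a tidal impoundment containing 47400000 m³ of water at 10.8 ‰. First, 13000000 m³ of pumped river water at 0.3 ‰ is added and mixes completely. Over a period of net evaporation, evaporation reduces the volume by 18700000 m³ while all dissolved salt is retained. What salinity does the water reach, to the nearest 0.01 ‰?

12.37 ‰

After mixing: salt = 47,400,000×10.8 + 13,000,000×0.3 = 515,820,000; volume = 60,400,000 m³
After evaporation: salt unchanged = 515,820,000; volume = 60,400,000 − 18,700,000 = 41,700,000 m³
S = 515,820,000 / 41,700,000 = 12.3698 ‰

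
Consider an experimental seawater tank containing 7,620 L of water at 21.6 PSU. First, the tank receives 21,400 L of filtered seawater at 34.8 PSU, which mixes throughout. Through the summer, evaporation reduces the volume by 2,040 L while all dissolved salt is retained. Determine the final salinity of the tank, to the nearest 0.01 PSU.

33.70 PSU

After mixing: salt = 7,620×21.6 + 21,400×34.8 = 909,312; volume = 29,020 L
After evaporation: salt unchanged = 909,312; volume = 29,020 − 2,040 = 26,980 L
S = 909,312 / 26,980 = 33.7032 PSU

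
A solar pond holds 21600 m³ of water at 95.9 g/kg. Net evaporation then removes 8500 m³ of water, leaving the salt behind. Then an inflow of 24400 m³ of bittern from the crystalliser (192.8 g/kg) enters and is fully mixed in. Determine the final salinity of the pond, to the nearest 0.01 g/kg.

180.69 g/kg

After evaporation: salt = 21,600×95.9 = 2,071,440; volume = 21,600 − 8,500 = 13,100 m³
After mixing: salt = 2,071,440 + 24,400×192.8 = 6,775,760; volume = 13,100 + 24,400 = 37,500 m³
S = 6,775,760 / 37,500 = 180.6869 g/kg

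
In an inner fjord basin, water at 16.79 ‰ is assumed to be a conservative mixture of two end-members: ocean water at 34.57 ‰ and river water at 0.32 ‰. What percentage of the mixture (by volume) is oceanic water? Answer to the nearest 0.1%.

Let g be the oceanic fraction. Salt balance per unit volume:
g×34.57 + (1−g)×0.32 = 16.79
g = (16.79 − 0.32) / (34.57 − 0.32) = 16.47/34.25 = 0.4809

48.1%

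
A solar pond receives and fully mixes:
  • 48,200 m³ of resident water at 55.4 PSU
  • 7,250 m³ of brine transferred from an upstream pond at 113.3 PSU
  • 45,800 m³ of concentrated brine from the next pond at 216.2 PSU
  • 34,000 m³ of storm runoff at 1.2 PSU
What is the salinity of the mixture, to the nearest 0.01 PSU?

99.33 PSU

Mass of salt is conserved:
salt = 48,200×55.4 + 7,250×113.3 + 45,800×216.2 + 34,000×1.2 = 2,670,280 + 821,425 + 9,901,960 + 40,800 = 13,434,465
volume = 48,200 + 7,250 + 45,800 + 34,000 = 135,250 m³
S = 13,434,465 / 135,250 = 99.3306 PSU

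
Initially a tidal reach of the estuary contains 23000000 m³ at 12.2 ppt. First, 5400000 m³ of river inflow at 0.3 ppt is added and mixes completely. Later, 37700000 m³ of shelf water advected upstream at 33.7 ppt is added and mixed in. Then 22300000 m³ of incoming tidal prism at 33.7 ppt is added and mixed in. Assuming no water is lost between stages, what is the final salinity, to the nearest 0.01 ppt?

26.07 ppt

Conserving salt mass:
Initial salt = 23,000,000×12.2 = 280,600,000
After stage 1: salt = 280,600,000 + 5,400,000×0.3 = 282,220,000; volume = 28,400,000 m³; S = 9.937 ppt
After stage 2: salt = 282,220,000 + 37,700,000×33.7 = 1,552,710,000; volume = 66,100,000 m³; S = 23.49 ppt
After stage 3: salt = 1,552,710,000 + 22,300,000×33.7 = 2,304,220,000; volume = 88,400,000 m³
S = 2,304,220,000 / 88,400,000 = 26.0658 ppt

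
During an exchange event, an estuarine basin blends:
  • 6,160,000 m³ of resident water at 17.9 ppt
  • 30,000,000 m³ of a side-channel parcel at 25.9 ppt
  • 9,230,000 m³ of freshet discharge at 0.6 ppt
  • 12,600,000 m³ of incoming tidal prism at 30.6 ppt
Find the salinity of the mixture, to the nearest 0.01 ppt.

22.04 ppt

Mass of salt is conserved:
salt = 6,160,000×17.9 + 30,000,000×25.9 + 9,230,000×0.6 + 12,600,000×30.6 = 110,264,000 + 777,000,000 + 5,538,000 + 385,560,000 = 1,278,362,000
volume = 6,160,000 + 30,000,000 + 9,230,000 + 12,600,000 = 57,990,000 m³
S = 1,278,362,000 / 57,990,000 = 22.0445 ppt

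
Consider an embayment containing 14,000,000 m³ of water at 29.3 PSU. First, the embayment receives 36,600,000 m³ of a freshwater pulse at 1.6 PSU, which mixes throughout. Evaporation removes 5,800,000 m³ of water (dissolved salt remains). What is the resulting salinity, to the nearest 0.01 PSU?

10.46 PSU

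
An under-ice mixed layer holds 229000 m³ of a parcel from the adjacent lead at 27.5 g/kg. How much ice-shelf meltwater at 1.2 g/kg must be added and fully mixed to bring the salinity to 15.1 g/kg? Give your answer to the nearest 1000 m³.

Salt balance: 229,000×27.5 + V×1.2 = (229,000+V)×15.1
6,297,500 + 1.2V = 3,457,900 + 15.1V
2,839,600 = 13.9V
V = 204,287.77 m³

204000 m³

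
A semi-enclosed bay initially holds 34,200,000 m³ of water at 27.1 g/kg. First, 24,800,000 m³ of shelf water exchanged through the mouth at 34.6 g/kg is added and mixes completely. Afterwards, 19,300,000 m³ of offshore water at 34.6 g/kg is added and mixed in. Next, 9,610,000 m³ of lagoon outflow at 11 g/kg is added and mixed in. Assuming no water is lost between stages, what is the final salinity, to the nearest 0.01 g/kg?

29.10 g/kg

Mass of salt is conserved:
Initial salt = 34,200,000×27.1 = 926,820,000
After stage 1: salt = 926,820,000 + 24,800,000×34.6 = 1,784,900,000; volume = 59,000,000 m³; S = 30.253 g/kg
After stage 2: salt = 1,784,900,000 + 19,300,000×34.6 = 2,452,680,000; volume = 78,300,000 m³; S = 31.324 g/kg
After stage 3: salt = 2,452,680,000 + 9,610,000×11 = 2,558,390,000; volume = 87,910,000 m³
S = 2,558,390,000 / 87,910,000 = 29.1024 g/kg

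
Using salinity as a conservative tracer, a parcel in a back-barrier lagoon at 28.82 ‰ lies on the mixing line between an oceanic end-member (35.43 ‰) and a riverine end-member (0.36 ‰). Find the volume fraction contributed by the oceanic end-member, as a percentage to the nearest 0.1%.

Let g be the oceanic fraction. Salt balance per unit volume:
g×35.43 + (1−g)×0.36 = 28.82
g = (28.82 − 0.36) / (35.43 − 0.36) = 28.46/35.07 = 0.8115

81.2%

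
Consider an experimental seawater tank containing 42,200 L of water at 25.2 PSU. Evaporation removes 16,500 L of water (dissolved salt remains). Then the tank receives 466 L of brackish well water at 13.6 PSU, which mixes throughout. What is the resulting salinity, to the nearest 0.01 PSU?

40.88 PSU

After evaporation: salt = 42,200×25.2 = 1,063,440; volume = 42,200 − 16,500 = 25,700 L
After mixing: salt = 1,063,440 + 466×13.6 = 1,069,777.6; volume = 25,700 + 466 = 26,166 L
S = 1,069,777.6 / 26,166 = 40.8843 PSU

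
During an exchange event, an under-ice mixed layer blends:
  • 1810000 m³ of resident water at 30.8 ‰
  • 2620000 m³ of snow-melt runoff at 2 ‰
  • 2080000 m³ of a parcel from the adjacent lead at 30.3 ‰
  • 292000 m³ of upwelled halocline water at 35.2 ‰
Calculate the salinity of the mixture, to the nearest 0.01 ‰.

19.74 ‰

Salt balance:
salt = 1,810,000×30.8 + 2,620,000×2 + 2,080,000×30.3 + 292,000×35.2 = 55,748,000 + 5,240,000 + 63,024,000 + 10,278,400 = 134,290,400
volume = 1,810,000 + 2,620,000 + 2,080,000 + 292,000 = 6,802,000 m³
S = 134,290,400 / 6,802,000 = 19.7428 ‰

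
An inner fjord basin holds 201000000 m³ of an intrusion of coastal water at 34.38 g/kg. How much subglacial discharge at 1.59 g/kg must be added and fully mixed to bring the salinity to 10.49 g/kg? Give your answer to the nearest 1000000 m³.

Salt balance: 201,000,000×34.38 + V×1.59 = (201,000,000+V)×10.49
6,910,380,000 + 1.59V = 2,108,490,000 + 10.49V
4,801,890,000 = 8.9V
V = 539,538,202.25 m³

540000000 m³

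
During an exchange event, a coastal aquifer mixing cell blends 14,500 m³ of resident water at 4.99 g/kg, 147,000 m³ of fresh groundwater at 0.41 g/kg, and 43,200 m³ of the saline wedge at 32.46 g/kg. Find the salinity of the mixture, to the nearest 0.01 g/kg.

7.50 g/kg

Conserving salt mass:
salt = 14,500×4.99 + 147,000×0.41 + 43,200×32.46 = 72,355 + 60,270 + 1,402,272 = 1,534,897
volume = 14,500 + 147,000 + 43,200 = 204,700 m³
S = 1,534,897 / 204,700 = 7.4983 g/kg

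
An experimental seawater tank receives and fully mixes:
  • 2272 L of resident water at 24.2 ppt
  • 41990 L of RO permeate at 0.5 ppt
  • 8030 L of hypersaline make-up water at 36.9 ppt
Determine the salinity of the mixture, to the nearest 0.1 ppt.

7.1 ppt

By conservation of dissolved salt,
salt = 2,272×24.2 + 41,990×0.5 + 8,030×36.9 = 54,982.4 + 20,995 + 296,307 = 372,284.4
volume = 2,272 + 41,990 + 8,030 = 52,292 L
S = 372,284.4 / 52,292 = 7.119 ppt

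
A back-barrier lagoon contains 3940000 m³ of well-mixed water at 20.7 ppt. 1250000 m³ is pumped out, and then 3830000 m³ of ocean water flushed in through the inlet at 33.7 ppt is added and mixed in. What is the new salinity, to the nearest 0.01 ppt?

Remaining after removal: 2,690,000 m³ at 20.7 ppt (salt = 55,683,000)
After addition: salt = 55,683,000 + 3,830,000×33.7 = 184,754,000; volume = 6,520,000 m³
S = 184,754,000 / 6,520,000 = 28.3365 ppt

28.34 ppt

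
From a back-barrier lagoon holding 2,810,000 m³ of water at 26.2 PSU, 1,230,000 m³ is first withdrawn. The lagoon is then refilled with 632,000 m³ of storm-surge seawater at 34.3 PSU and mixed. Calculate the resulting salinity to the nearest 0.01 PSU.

28.51 PSU

Remaining after removal: 1,580,000 m³ at 26.2 PSU (salt = 41,396,000)
After addition: salt = 41,396,000 + 632,000×34.3 = 63,073,600; volume = 2,212,000 m³
S = 63,073,600 / 2,212,000 = 28.5143 PSU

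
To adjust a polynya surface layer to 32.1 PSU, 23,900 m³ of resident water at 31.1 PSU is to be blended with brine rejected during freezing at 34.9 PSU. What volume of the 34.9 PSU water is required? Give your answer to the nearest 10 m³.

Salt balance: 23,900×31.1 + V×34.9 = (23,900+V)×32.1
743,290 + 34.9V = 767,190 + 32.1V
23,900 = 2.8V
V = 8,535.71 m³

8540 m³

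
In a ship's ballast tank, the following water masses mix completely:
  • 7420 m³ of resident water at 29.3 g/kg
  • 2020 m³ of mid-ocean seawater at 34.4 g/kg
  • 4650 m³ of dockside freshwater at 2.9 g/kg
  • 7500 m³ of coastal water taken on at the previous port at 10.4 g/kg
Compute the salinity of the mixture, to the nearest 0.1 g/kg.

17.5 g/kg

Weighted by volume,
salt = 7,420×29.3 + 2,020×34.4 + 4,650×2.9 + 7,500×10.4 = 217,406 + 69,488 + 13,485 + 78,000 = 378,379
volume = 7,420 + 2,020 + 4,650 + 7,500 = 21,590 m³
S = 378,379 / 21,590 = 17.526 g/kg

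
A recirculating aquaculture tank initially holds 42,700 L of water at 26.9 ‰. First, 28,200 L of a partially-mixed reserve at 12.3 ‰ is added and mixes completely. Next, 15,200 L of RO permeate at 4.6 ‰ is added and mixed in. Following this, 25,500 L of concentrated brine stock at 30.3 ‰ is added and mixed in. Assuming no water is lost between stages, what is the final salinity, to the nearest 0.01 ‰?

20.95 ‰

By conservation of dissolved salt,
Initial salt = 42,700×26.9 = 1,148,630
After stage 1: salt = 1,148,630 + 28,200×12.3 = 1,495,490; volume = 70,900 L; S = 21.093 ‰
After stage 2: salt = 1,495,490 + 15,200×4.6 = 1,565,410; volume = 86,100 L; S = 18.181 ‰
After stage 3: salt = 1,565,410 + 25,500×30.3 = 2,338,060; volume = 111,600 L
S = 2,338,060 / 111,600 = 20.9504 ‰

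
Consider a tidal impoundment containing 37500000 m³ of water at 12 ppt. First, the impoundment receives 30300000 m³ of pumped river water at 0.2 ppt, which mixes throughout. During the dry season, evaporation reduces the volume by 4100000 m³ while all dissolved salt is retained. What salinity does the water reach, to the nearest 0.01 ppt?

7.16 ppt

After mixing: salt = 37,500,000×12 + 30,300,000×0.2 = 456,060,000; volume = 67,800,000 m³
After evaporation: salt unchanged = 456,060,000; volume = 67,800,000 − 4,100,000 = 63,700,000 m³
S = 456,060,000 / 63,700,000 = 7.1595 ppt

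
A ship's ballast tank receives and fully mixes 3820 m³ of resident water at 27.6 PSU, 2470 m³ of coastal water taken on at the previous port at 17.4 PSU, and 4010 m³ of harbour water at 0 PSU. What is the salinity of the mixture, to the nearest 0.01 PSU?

14.41 PSU

Weighted by volume,
salt = 3,820×27.6 + 2,470×17.4 + 4,010×0 = 105,432 + 42,978 + 0 = 148,410
volume = 3,820 + 2,470 + 4,010 = 10,300 m³
S = 148,410 / 10,300 = 14.4087 PSU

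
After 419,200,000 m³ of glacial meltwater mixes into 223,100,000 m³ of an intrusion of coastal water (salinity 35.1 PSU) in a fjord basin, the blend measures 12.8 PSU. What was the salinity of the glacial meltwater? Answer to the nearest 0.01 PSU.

Salt balance: 223,100,000×35.1 + 419,200,000×S = 642,300,000×12.8
7,830,810,000 + 419,200,000·S = 8,221,440,000
S = (8,221,440,000 − 7,830,810,000) / 419,200,000 = 0.9318 PSU

0.93 PSU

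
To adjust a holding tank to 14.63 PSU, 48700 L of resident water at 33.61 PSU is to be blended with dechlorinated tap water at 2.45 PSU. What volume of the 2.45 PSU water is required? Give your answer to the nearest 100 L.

75900 L

Salt balance: 48,700×33.61 + V×2.45 = (48,700+V)×14.63
1,636,807 + 2.45V = 712,481 + 14.63V
924,326 = 12.18V
V = 75,888.83 L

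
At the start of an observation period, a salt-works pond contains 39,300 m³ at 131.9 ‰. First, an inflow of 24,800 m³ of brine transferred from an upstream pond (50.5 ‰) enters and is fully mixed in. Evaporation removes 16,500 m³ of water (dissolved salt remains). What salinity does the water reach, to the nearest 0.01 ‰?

After mixing: salt = 39,300×131.9 + 24,800×50.5 = 6,436,070; volume = 64,100 m³
After evaporation: salt unchanged = 6,436,070; volume = 64,100 − 16,500 = 47,600 m³
S = 6,436,070 / 47,600 = 135.2116 ‰

135.21 ‰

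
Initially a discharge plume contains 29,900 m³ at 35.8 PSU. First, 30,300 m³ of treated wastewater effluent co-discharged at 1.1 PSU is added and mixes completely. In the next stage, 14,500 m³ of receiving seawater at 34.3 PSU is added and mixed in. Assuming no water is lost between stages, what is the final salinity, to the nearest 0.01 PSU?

21.43 PSU

Total salt / total volume:
Initial salt = 29,900×35.8 = 1,070,420
After stage 1: salt = 1,070,420 + 30,300×1.1 = 1,103,750; volume = 60,200 m³; S = 18.335 PSU
After stage 2: salt = 1,103,750 + 14,500×34.3 = 1,601,100; volume = 74,700 m³
S = 1,601,100 / 74,700 = 21.4337 PSU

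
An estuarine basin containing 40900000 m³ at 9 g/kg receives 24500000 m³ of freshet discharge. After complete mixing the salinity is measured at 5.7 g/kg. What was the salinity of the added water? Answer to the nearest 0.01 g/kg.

0.19 g/kg

Salt balance: 40,900,000×9 + 24,500,000×S = 65,400,000×5.7
368,100,000 + 24,500,000·S = 372,780,000
S = (372,780,000 − 368,100,000) / 24,500,000 = 0.191 g/kg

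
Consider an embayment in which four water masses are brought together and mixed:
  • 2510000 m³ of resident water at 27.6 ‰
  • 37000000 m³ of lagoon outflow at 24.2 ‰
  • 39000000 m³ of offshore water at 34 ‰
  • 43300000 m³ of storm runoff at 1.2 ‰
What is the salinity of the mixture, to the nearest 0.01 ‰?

19.23 ‰

Salt balance:
salt = 2,510,000×27.6 + 37,000,000×24.2 + 39,000,000×34 + 43,300,000×1.2 = 69,276,000 + 895,400,000 + 1,326,000,000 + 51,960,000 = 2,342,636,000
volume = 2,510,000 + 37,000,000 + 39,000,000 + 43,300,000 = 121,810,000 m³
S = 2,342,636,000 / 121,810,000 = 19.2319 ‰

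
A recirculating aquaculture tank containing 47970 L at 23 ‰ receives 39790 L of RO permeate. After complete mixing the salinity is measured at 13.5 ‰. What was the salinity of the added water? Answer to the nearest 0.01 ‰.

Salt balance: 47,970×23 + 39,790×S = 87,760×13.5
1,103,310 + 39,790·S = 1,184,760
S = (1,184,760 − 1,103,310) / 39,790 = 2.047 ‰

2.05 ‰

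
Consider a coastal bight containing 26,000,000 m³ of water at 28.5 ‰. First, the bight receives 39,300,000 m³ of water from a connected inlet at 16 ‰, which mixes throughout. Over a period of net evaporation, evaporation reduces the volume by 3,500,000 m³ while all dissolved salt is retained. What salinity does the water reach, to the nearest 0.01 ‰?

After mixing: salt = 26,000,000×28.5 + 39,300,000×16 = 1,369,800,000; volume = 65,300,000 m³
After evaporation: salt unchanged = 1,369,800,000; volume = 65,300,000 − 3,500,000 = 61,800,000 m³
S = 1,369,800,000 / 61,800,000 = 22.165 ‰

22.17 ‰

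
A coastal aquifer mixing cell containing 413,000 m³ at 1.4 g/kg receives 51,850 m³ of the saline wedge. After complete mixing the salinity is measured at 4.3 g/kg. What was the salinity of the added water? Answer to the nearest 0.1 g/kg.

Salt balance: 413,000×1.4 + 51,850×S = 464,850×4.3
578,200 + 51,850·S = 1,998,855
S = (1,998,855 − 578,200) / 51,850 = 27.3993 g/kg

27.4 g/kg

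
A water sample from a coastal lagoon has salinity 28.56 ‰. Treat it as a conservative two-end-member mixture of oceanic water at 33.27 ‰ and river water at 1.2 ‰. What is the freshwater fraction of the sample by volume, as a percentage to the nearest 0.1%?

14.7%

Let f be the freshwater fraction. Salt balance per unit volume:
f×1.2 + (1−f)×33.27 = 28.56
f = (33.27 − 28.56) / (33.27 − 1.2) = 4.71/32.07 = 0.1469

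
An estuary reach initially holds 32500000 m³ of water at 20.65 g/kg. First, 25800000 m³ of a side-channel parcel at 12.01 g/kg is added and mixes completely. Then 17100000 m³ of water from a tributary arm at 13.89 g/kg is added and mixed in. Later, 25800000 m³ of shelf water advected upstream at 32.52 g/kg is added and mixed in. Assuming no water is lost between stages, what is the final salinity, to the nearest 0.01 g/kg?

Total salt / total volume:
Initial salt = 32,500,000×20.65 = 671,125,000
After stage 1: salt = 671,125,000 + 25,800,000×12.01 = 980,983,000; volume = 58,300,000 m³; S = 16.826 g/kg
After stage 2: salt = 980,983,000 + 17,100,000×13.89 = 1,218,502,000; volume = 75,400,000 m³; S = 16.161 g/kg
After stage 3: salt = 1,218,502,000 + 25,800,000×32.52 = 2,057,518,000; volume = 101,200,000 m³
S = 2,057,518,000 / 101,200,000 = 20.3312 g/kg

20.33 g/kg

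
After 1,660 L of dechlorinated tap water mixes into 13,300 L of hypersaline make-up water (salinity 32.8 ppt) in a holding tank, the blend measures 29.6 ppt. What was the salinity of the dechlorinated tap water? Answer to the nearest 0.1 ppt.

4.0 ppt

Salt balance: 13,300×32.8 + 1,660×S = 14,960×29.6
436,240 + 1,660·S = 442,816
S = (442,816 − 436,240) / 1,660 = 3.9614 ppt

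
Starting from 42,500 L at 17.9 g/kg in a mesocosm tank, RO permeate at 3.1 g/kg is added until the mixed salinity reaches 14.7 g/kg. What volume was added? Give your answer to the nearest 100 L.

11700 L

Salt balance: 42,500×17.9 + V×3.1 = (42,500+V)×14.7
760,750 + 3.1V = 624,750 + 14.7V
136,000 = 11.6V
V = 11,724.14 L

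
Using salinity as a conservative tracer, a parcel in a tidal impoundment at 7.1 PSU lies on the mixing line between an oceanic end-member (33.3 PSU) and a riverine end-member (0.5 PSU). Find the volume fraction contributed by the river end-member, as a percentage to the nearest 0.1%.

79.9%

Let f be the freshwater fraction. Salt balance per unit volume:
f×0.5 + (1−f)×33.3 = 7.1
f = (33.3 − 7.1) / (33.3 − 0.5) = 26.2/32.8 = 0.7988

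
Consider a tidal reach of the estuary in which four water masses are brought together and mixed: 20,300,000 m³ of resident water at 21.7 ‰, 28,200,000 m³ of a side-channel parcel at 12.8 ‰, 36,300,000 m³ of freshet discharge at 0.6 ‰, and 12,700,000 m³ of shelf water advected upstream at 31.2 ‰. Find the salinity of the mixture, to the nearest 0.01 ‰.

Weighted by volume,
salt = 20,300,000×21.7 + 28,200,000×12.8 + 36,300,000×0.6 + 12,700,000×31.2 = 440,510,000 + 360,960,000 + 21,780,000 + 396,240,000 = 1,219,490,000
volume = 20,300,000 + 28,200,000 + 36,300,000 + 12,700,000 = 97,500,000 m³
S = 1,219,490,000 / 97,500,000 = 12.5076 ‰

12.51 ‰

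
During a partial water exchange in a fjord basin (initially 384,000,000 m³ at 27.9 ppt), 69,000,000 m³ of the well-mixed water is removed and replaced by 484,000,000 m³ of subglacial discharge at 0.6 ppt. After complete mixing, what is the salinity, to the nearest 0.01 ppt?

Remaining after removal: 315,000,000 m³ at 27.9 ppt (salt = 8,788,500,000)
After addition: salt = 8,788,500,000 + 484,000,000×0.6 = 9,078,900,000; volume = 799,000,000 m³
S = 9,078,900,000 / 799,000,000 = 11.3628 ppt

11.36 ppt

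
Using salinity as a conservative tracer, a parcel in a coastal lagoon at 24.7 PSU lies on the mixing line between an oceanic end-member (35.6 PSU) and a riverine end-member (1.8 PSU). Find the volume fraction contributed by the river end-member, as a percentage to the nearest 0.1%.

32.2%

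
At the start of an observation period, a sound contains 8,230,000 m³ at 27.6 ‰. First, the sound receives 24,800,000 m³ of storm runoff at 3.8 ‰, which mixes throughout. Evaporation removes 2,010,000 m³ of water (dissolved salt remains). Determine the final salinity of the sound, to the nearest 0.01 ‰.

10.36 ‰

After mixing: salt = 8,230,000×27.6 + 24,800,000×3.8 = 321,388,000; volume = 33,030,000 m³
After evaporation: salt unchanged = 321,388,000; volume = 33,030,000 − 2,010,000 = 31,020,000 m³
S = 321,388,000 / 31,020,000 = 10.3607 ‰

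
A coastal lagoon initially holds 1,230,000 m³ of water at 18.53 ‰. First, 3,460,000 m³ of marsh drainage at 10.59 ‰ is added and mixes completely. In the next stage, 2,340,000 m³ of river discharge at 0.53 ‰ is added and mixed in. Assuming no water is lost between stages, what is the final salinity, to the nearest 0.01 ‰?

8.63 ‰

Total salt / total volume:
Initial salt = 1,230,000×18.53 = 22,791,900
After stage 1: salt = 22,791,900 + 3,460,000×10.59 = 59,433,300; volume = 4,690,000 m³; S = 12.672 ‰
After stage 2: salt = 59,433,300 + 2,340,000×0.53 = 60,673,500; volume = 7,030,000 m³
S = 60,673,500 / 7,030,000 = 8.6307 ‰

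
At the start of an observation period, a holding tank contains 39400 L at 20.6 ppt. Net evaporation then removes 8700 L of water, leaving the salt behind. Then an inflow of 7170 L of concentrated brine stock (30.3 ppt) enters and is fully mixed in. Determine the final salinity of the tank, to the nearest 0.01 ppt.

27.17 ppt

After evaporation: salt = 39,400×20.6 = 811,640; volume = 39,400 − 8,700 = 30,700 L
After mixing: salt = 811,640 + 7,170×30.3 = 1,028,891; volume = 30,700 + 7,170 = 37,870 L
S = 1,028,891 / 37,870 = 27.169 ppt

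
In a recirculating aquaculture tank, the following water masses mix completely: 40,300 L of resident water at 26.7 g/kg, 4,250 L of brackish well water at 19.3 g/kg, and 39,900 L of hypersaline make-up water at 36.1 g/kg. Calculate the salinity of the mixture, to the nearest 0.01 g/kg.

30.77 g/kg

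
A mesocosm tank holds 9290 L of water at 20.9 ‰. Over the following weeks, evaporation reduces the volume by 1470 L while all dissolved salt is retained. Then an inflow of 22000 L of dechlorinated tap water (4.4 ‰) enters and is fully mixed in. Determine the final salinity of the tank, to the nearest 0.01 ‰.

9.76 ‰

After evaporation: salt = 9,290×20.9 = 194,161; volume = 9,290 − 1,470 = 7,820 L
After mixing: salt = 194,161 + 22,000×4.4 = 290,961; volume = 7,820 + 22,000 = 29,820 L
S = 290,961 / 29,820 = 9.7572 ‰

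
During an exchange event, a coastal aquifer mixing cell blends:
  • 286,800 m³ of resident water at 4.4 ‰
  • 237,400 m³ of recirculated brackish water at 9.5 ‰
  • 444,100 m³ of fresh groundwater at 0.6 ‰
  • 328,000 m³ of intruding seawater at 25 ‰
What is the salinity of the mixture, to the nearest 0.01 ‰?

9.24 ‰

Weighted by volume,
salt = 286,800×4.4 + 237,400×9.5 + 444,100×0.6 + 328,000×25 = 1,261,920 + 2,255,300 + 266,460 + 8,200,000 = 11,983,680
volume = 286,800 + 237,400 + 444,100 + 328,000 = 1,296,300 m³
S = 11,983,680 / 1,296,300 = 9.2445 ‰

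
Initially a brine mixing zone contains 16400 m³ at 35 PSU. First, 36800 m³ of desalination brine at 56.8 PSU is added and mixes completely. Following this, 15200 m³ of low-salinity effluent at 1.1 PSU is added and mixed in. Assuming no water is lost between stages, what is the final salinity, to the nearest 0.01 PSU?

39.20 PSU

Total salt / total volume:
Initial salt = 16,400×35 = 574,000
After stage 1: salt = 574,000 + 36,800×56.8 = 2,664,240; volume = 53,200 m³; S = 50.08 PSU
After stage 2: salt = 2,664,240 + 15,200×1.1 = 2,680,960; volume = 68,400 m³
S = 2,680,960 / 68,400 = 39.1953 PSU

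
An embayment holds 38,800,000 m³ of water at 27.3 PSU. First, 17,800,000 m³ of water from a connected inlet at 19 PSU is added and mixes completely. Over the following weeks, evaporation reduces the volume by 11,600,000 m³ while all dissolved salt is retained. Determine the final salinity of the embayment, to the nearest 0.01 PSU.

After mixing: salt = 38,800,000×27.3 + 17,800,000×19 = 1,397,440,000; volume = 56,600,000 m³
After evaporation: salt unchanged = 1,397,440,000; volume = 56,600,000 − 11,600,000 = 45,000,000 m³
S = 1,397,440,000 / 45,000,000 = 31.0542 PSU

31.05 PSU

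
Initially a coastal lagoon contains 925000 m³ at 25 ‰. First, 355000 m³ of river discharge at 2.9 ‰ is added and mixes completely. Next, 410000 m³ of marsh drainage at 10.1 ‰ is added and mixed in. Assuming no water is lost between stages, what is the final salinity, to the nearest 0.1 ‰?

Total salt / total volume:
Initial salt = 925,000×25 = 23,125,000
After stage 1: salt = 23,125,000 + 355,000×2.9 = 24,154,500; volume = 1,280,000 m³; S = 18.871 ‰
After stage 2: salt = 24,154,500 + 410,000×10.1 = 28,295,500; volume = 1,690,000 m³
S = 28,295,500 / 1,690,000 = 16.7429 ‰

16.7 ‰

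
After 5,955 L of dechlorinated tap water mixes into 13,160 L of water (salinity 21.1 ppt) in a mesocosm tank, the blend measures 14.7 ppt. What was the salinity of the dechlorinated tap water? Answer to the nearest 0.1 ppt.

0.6 ppt

Salt balance: 13,160×21.1 + 5,955×S = 19,115×14.7
277,676 + 5,955·S = 280,990.5
S = (280,990.5 − 277,676) / 5,955 = 0.5566 ppt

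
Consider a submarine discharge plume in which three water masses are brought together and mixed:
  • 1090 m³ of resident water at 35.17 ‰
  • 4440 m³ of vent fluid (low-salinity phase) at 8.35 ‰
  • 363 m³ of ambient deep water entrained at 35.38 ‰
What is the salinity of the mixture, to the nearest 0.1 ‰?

Total salt / total volume:
salt = 1,090×35.17 + 4,440×8.35 + 363×35.38 = 38,335.3 + 37,074 + 12,842.94 = 88,252.24
volume = 1,090 + 4,440 + 363 = 5,893 m³
S = 88,252.24 / 5,893 = 14.976 ‰

15.0 ‰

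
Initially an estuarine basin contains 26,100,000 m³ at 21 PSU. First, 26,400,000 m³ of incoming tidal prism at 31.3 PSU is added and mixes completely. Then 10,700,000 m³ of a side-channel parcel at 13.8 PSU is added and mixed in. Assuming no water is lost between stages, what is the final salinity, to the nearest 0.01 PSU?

Salt balance:
Initial salt = 26,100,000×21 = 548,100,000
After stage 1: salt = 548,100,000 + 26,400,000×31.3 = 1,374,420,000; volume = 52,500,000 m³; S = 26.179 PSU
After stage 2: salt = 1,374,420,000 + 10,700,000×13.8 = 1,522,080,000; volume = 63,200,000 m³
S = 1,522,080,000 / 63,200,000 = 24.0835 PSU

24.08 PSU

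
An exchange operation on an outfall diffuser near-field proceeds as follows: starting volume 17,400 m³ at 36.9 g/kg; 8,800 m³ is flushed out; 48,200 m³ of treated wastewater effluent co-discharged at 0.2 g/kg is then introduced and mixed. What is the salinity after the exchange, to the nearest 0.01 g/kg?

Remaining after removal: 8,600 m³ at 36.9 g/kg (salt = 317,340)
After addition: salt = 317,340 + 48,200×0.2 = 326,980; volume = 56,800 m³
S = 326,980 / 56,800 = 5.7567 g/kg

5.76 g/kg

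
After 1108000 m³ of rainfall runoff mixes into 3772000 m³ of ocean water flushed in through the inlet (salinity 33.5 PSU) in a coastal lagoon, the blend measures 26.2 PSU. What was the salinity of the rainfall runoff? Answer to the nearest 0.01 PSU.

1.35 PSU

Salt balance: 3,772,000×33.5 + 1,108,000×S = 4,880,000×26.2
126,362,000 + 1,108,000·S = 127,856,000
S = (127,856,000 − 126,362,000) / 1,108,000 = 1.3484 PSU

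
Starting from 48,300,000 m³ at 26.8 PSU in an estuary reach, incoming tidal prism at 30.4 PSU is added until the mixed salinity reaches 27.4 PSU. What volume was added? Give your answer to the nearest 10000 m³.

Salt balance: 48,300,000×26.8 + V×30.4 = (48,300,000+V)×27.4
1,294,440,000 + 30.4V = 1,323,420,000 + 27.4V
28,980,000 = 3V
V = 9,660,000 m³

9660000 m³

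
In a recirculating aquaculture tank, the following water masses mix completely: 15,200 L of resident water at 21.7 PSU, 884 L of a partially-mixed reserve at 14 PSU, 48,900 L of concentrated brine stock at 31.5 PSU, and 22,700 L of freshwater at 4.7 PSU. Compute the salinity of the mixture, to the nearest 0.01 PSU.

22.69 PSU

By conservation of dissolved salt,
salt = 15,200×21.7 + 884×14 + 48,900×31.5 + 22,700×4.7 = 329,840 + 12,376 + 1,540,350 + 106,690 = 1,989,256
volume = 15,200 + 884 + 48,900 + 22,700 = 87,684 L
S = 1,989,256 / 87,684 = 22.6866 PSU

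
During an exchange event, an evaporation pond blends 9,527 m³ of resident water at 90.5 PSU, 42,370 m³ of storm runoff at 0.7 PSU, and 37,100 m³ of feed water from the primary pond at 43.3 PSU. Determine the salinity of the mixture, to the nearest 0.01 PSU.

28.07 PSU

By conservation of dissolved salt,
salt = 9,527×90.5 + 42,370×0.7 + 37,100×43.3 = 862,193.5 + 29,659 + 1,606,430 = 2,498,282.5
volume = 9,527 + 42,370 + 37,100 = 88,997 m³
S = 2,498,282.5 / 88,997 = 28.0715 PSU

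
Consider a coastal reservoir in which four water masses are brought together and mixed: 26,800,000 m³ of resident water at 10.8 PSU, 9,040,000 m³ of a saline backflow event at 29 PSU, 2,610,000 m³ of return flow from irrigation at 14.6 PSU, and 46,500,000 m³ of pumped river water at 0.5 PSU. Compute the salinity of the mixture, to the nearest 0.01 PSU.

7.22 PSU

By conservation of dissolved salt,
salt = 26,800,000×10.8 + 9,040,000×29 + 2,610,000×14.6 + 46,500,000×0.5 = 289,440,000 + 262,160,000 + 38,106,000 + 23,250,000 = 612,956,000
volume = 26,800,000 + 9,040,000 + 2,610,000 + 46,500,000 = 84,950,000 m³
S = 612,956,000 / 84,950,000 = 7.2155 PSU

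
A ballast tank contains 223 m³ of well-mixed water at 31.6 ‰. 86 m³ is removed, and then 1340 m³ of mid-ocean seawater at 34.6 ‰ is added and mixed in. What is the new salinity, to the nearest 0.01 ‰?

34.32 ‰

Remaining after removal: 137 m³ at 31.6 ‰ (salt = 4,329.2)
After addition: salt = 4,329.2 + 1,340×34.6 = 50,693.2; volume = 1,477 m³
S = 50,693.2 / 1,477 = 34.3217 ‰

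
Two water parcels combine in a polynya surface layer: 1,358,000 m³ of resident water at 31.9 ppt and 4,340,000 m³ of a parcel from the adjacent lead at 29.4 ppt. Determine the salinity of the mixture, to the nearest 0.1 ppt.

30.0 ppt

Total salt / total volume:
salt = 1,358,000×31.9 + 4,340,000×29.4 = 43,320,200 + 127,596,000 = 170,916,200
volume = 1,358,000 + 4,340,000 = 5,698,000 m³
S = 170,916,200 / 5,698,000 = 29.996 ppt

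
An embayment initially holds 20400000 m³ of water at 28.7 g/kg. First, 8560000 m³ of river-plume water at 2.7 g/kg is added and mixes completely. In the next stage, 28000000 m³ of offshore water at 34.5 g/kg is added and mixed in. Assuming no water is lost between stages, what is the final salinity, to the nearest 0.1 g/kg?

Salt balance:
Initial salt = 20,400,000×28.7 = 585,480,000
After stage 1: salt = 585,480,000 + 8,560,000×2.7 = 608,592,000; volume = 28,960,000 m³; S = 21.015 g/kg
After stage 2: salt = 608,592,000 + 28,000,000×34.5 = 1,574,592,000; volume = 56,960,000 m³
S = 1,574,592,000 / 56,960,000 = 27.6438 g/kg

27.6 g/kg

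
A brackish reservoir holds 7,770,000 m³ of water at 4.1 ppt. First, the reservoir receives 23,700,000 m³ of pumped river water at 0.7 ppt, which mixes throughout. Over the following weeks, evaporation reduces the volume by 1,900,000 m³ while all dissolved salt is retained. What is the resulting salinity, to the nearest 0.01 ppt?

1.64 ppt

After mixing: salt = 7,770,000×4.1 + 23,700,000×0.7 = 48,447,000; volume = 31,470,000 m³
After evaporation: salt unchanged = 48,447,000; volume = 31,470,000 − 1,900,000 = 29,570,000 m³
S = 48,447,000 / 29,570,000 = 1.6384 ppt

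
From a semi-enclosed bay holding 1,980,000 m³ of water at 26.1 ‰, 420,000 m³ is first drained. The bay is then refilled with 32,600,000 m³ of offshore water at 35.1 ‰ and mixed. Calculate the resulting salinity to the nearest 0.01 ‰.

34.69 ‰

Remaining after removal: 1,560,000 m³ at 26.1 ‰ (salt = 40,716,000)
After addition: salt = 40,716,000 + 32,600,000×35.1 = 1,184,976,000; volume = 34,160,000 m³
S = 1,184,976,000 / 34,160,000 = 34.689 ‰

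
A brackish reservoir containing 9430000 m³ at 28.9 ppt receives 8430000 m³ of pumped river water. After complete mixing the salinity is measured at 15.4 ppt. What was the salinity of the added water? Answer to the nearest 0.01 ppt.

0.30 ppt

Salt balance: 9,430,000×28.9 + 8,430,000×S = 17,860,000×15.4
272,527,000 + 8,430,000·S = 275,044,000
S = (275,044,000 − 272,527,000) / 8,430,000 = 0.2986 ppt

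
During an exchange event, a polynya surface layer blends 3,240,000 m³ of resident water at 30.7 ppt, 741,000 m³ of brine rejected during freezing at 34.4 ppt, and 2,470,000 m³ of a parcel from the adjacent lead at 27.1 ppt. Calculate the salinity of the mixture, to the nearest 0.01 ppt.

Weighted by volume,
salt = 3,240,000×30.7 + 741,000×34.4 + 2,470,000×27.1 = 99,468,000 + 25,490,400 + 66,937,000 = 191,895,400
volume = 3,240,000 + 741,000 + 2,470,000 = 6,451,000 m³
S = 191,895,400 / 6,451,000 = 29.7466 ppt

29.75 ppt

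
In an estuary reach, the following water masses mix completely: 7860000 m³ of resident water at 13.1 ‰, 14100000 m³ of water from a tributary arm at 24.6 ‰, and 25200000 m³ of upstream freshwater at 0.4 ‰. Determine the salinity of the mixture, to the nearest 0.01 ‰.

9.75 ‰

Weighted by volume,
salt = 7,860,000×13.1 + 14,100,000×24.6 + 25,200,000×0.4 = 102,966,000 + 346,860,000 + 10,080,000 = 459,906,000
volume = 7,860,000 + 14,100,000 + 25,200,000 = 47,160,000 m³
S = 459,906,000 / 47,160,000 = 9.752 ‰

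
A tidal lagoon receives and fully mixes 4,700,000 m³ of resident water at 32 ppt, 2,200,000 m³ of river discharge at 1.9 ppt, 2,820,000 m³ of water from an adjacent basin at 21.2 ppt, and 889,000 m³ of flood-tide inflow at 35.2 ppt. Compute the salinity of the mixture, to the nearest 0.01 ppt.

23.16 ppt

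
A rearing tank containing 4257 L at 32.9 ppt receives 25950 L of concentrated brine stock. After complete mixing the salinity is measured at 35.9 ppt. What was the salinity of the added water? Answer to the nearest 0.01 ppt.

36.39 ppt

Salt balance: 4,257×32.9 + 25,950×S = 30,207×35.9
140,055.3 + 25,950·S = 1,084,431.3
S = (1,084,431.3 − 140,055.3) / 25,950 = 36.3921 ppt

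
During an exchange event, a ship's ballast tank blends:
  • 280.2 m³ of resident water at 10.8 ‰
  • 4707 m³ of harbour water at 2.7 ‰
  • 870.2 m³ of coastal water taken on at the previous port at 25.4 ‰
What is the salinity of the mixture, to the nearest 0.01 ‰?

Weighted by volume,
salt = 280.2×10.8 + 4,707×2.7 + 870.2×25.4 = 3,026.16 + 12,708.9 + 22,103.08 = 37,838.14
volume = 280.2 + 4,707 + 870.2 = 5,857.4 m³
S = 37,838.14 / 5,857.4 = 6.4599 ‰

6.46 ‰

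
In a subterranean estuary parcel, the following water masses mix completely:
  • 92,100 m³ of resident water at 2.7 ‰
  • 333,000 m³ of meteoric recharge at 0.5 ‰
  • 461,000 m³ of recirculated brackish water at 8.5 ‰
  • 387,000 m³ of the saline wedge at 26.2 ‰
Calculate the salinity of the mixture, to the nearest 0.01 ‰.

11.37 ‰

Conserving salt mass:
salt = 92,100×2.7 + 333,000×0.5 + 461,000×8.5 + 387,000×26.2 = 248,670 + 166,500 + 3,918,500 + 10,139,400 = 14,473,070
volume = 92,100 + 333,000 + 461,000 + 387,000 = 1,273,100 m³
S = 14,473,070 / 1,273,100 = 11.3684 ‰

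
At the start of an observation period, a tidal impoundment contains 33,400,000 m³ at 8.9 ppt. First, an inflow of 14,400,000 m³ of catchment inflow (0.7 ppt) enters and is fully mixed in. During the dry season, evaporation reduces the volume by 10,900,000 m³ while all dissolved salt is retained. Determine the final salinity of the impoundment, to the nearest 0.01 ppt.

After mixing: salt = 33,400,000×8.9 + 14,400,000×0.7 = 307,340,000; volume = 47,800,000 m³
After evaporation: salt unchanged = 307,340,000; volume = 47,800,000 − 10,900,000 = 36,900,000 m³
S = 307,340,000 / 36,900,000 = 8.329 ppt

8.33 ppt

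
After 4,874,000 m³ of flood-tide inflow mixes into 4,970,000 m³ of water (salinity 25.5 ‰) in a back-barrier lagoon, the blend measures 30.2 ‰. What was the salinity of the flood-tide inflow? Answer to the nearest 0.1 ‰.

Salt balance: 4,970,000×25.5 + 4,874,000×S = 9,844,000×30.2
126,735,000 + 4,874,000·S = 297,288,800
S = (297,288,800 − 126,735,000) / 4,874,000 = 34.9926 ‰

35.0 ‰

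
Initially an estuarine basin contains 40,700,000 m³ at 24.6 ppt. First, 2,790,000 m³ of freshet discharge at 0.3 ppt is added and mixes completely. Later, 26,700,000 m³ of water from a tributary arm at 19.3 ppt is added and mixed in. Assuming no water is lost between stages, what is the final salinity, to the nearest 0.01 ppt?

Mass of salt is conserved:
Initial salt = 40,700,000×24.6 = 1,001,220,000
After stage 1: salt = 1,001,220,000 + 2,790,000×0.3 = 1,002,057,000; volume = 43,490,000 m³; S = 23.041 ppt
After stage 2: salt = 1,002,057,000 + 26,700,000×19.3 = 1,517,367,000; volume = 70,190,000 m³
S = 1,517,367,000 / 70,190,000 = 21.618 ppt

21.62 ppt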